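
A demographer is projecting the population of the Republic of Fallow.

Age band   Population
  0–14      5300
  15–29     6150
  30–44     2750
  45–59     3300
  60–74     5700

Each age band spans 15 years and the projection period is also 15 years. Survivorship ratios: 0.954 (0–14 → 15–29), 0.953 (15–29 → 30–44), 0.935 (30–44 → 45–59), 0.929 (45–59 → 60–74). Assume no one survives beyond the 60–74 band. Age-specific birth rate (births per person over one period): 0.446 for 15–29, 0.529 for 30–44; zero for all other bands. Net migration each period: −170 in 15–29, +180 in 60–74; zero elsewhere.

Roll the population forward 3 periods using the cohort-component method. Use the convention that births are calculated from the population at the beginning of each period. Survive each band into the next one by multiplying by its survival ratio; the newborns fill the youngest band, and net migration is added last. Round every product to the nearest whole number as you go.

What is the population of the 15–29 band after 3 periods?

[period 1]
Births: 6150 × 0.446 = 2743  |  2750 × 0.529 = 1455 ⇒ total 4198
15–29: 5300 × 0.954 = 5056
30–44: 6150 × 0.953 = 5861
45–59: 2750 × 0.935 = 2571
60–74: 3300 × 0.929 = 3066
Net migration: 15–29 − 170 → 4886; 60–74 + 180 → 3246
Population now: 0–14=4198, 15–29=4886, 30–44=5861, 45–59=2571, 60–74=3246
[period 2]
Births: 4886 × 0.446 = 2179  |  5861 × 0.529 = 3100 ⇒ total 5279
15–29: 4198 × 0.954 = 4005
30–44: 4886 × 0.953 = 4656
45–59: 5861 × 0.935 = 5480
60–74: 2571 × 0.929 = 2388
Net migration: 15–29 − 170 → 3835; 60–74 + 180 → 2568
Population now: 0–14=5279, 15–29=3835, 30–44=4656, 45–59=5480, 60–74=2568
[period 3]
Births: 3835 × 0.446 = 1710  |  4656 × 0.529 = 2463 ⇒ total 4173
15–29: 5279 × 0.954 = 5036
30–44: 3835 × 0.953 = 3655
45–59: 4656 × 0.935 = 4353
60–74: 5480 × 0.929 = 5091
Net migration: 15–29 − 170 → 4866; 60–74 + 180 → 5271
Population now: 0–14=4173, 15–29=4866, 30–44=3655, 45–59=4353, 60–74=5271

4866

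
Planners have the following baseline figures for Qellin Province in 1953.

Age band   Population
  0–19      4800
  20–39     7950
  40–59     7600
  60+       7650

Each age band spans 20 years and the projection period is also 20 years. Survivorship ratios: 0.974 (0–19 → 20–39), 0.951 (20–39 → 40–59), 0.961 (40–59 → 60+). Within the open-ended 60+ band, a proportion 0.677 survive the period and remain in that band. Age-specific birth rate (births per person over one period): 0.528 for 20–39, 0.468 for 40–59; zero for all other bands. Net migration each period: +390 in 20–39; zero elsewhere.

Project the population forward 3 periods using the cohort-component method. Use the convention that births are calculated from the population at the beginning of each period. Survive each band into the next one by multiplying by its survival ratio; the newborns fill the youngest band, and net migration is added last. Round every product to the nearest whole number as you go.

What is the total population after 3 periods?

Period 1:
Births: 7950 × 0.528 = 4198, 7600 × 0.468 = 3557 → total 7755
20–39: 4800 × 0.974 = 4675
40–59: 7950 × 0.951 = 7560
60+: 7600 × 0.961 + 7650 × 0.677 = 7304 + 5179 = 12483
Net migration: 20–39 + 390 → 5065
Giving 7755 / 5065 / 7560 / 12483.
Period 2:
Births: 5065 × 0.528 = 2674, 7560 × 0.468 = 3538 → total 6212
20–39: 7755 × 0.974 = 7553
40–59: 5065 × 0.951 = 4817
60+: 7560 × 0.961 + 12483 × 0.677 = 7265 + 8451 = 15716
Net migration: 20–39 + 390 → 7943
Giving 6212 / 7943 / 4817 / 15716.
Period 3:
Births: 7943 × 0.528 = 4194, 4817 × 0.468 = 2254 → total 6448
20–39: 6212 × 0.974 = 6050
40–59: 7943 × 0.951 = 7554
60+: 4817 × 0.961 + 15716 × 0.677 = 4629 + 10640 = 15269
Net migration: 20–39 + 390 → 6440
Giving 6448 / 6440 / 7554 / 15269.
Total after period 3: 6448 + 6440 + 7554 + 15269 = 35711

35711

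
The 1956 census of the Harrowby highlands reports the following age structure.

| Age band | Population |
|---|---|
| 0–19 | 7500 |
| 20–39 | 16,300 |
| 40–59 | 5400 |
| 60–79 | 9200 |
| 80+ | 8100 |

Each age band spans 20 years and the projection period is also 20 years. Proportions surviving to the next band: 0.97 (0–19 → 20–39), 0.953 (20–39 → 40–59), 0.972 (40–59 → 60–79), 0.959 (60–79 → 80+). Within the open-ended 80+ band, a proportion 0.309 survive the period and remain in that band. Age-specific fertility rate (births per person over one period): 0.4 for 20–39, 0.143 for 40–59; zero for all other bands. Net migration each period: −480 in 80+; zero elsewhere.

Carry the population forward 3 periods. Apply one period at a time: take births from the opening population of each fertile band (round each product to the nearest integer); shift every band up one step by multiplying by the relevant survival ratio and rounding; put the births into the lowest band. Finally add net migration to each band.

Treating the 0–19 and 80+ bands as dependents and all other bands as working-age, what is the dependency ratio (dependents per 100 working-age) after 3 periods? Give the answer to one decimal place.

109.8

Call the bands 1 to 5, youngest first.
Period 1.
Births: 16300 × 0.4 = 6520  |  5400 × 0.143 = 772 → total 7292
Band 2: 7500 × 0.97 = 7275
Band 3: 16300 × 0.953 = 15534
Band 4: 5400 × 0.972 = 5249
Band 5: 9200 × 0.959 + 8100 × 0.309 = 8823 + 2503 = 11326
Net migration: Band 5 − 480 → 10846
End of period: [7292, 7275, 15534, 5249, 10846]
Period 2.
Births: 7275 × 0.4 = 2910  |  15534 × 0.143 = 2221 → total 5131
Band 2: 7292 × 0.97 = 7073
Band 3: 7275 × 0.953 = 6933
Band 4: 15534 × 0.972 = 15099
Band 5: 5249 × 0.959 + 10846 × 0.309 = 5034 + 3351 = 8385
Net migration: Band 5 − 480 → 7905
End of period: [5131, 7073, 6933, 15099, 7905]
Period 3.
Births: 7073 × 0.4 = 2829  |  6933 × 0.143 = 991 → total 3820
Band 2: 5131 × 0.97 = 4977
Band 3: 7073 × 0.953 = 6741
Band 4: 6933 × 0.972 = 6739
Band 5: 15099 × 0.959 + 7905 × 0.309 = 14480 + 2443 = 16923
Net migration: Band 5 − 480 → 16443
End of period: [3820, 4977, 6741, 6739, 16443]
Dependents (band 0–19 + band 80+) = 3820 + 16443 = 20263; working-age = 18457; ratio = 20263/18457 × 100 = 109.8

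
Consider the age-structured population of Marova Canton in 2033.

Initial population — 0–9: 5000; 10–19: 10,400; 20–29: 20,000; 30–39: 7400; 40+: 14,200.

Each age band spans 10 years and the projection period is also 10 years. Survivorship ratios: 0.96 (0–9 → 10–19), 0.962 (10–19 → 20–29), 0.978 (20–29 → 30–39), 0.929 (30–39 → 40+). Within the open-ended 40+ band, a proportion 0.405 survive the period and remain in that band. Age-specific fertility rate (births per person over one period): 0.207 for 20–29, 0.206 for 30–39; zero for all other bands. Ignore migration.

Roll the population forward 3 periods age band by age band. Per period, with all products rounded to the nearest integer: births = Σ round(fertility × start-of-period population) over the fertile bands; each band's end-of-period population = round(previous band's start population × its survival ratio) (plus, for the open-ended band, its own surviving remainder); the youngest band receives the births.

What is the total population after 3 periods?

37094

Period 1:
Births: 20000 * 0.207 = 4140 ; 7400 * 0.206 = 1524 → total 5664
10–19: 5000 * 0.96 = 4800
20–29: 10400 * 0.962 = 10005
30–39: 20000 * 0.978 = 19560
40+: 7400 * 0.929 + 14200 * 0.405 = 6875 + 5751 = 12626
Giving 5664 / 4800 / 10005 / 19560 / 12626.
Period 2:
Births: 10005 * 0.207 = 2071 ; 19560 * 0.206 = 4029 → total 6100
10–19: 5664 * 0.96 = 5437
20–29: 4800 * 0.962 = 4618
30–39: 10005 * 0.978 = 9785
40+: 19560 * 0.929 + 12626 * 0.405 = 18171 + 5114 = 23285
Giving 6100 / 5437 / 4618 / 9785 / 23285.
Period 3:
Births: 4618 * 0.207 = 956 ; 9785 * 0.206 = 2016 → total 2972
10–19: 6100 * 0.96 = 5856
20–29: 5437 * 0.962 = 5230
30–39: 4618 * 0.978 = 4516
40+: 9785 * 0.929 + 23285 * 0.405 = 9090 + 9430 = 18520
Giving 2972 / 5856 / 5230 / 4516 / 18520.
Total after period 3: 2972 + 5856 + 5230 + 4516 + 18520 = 37094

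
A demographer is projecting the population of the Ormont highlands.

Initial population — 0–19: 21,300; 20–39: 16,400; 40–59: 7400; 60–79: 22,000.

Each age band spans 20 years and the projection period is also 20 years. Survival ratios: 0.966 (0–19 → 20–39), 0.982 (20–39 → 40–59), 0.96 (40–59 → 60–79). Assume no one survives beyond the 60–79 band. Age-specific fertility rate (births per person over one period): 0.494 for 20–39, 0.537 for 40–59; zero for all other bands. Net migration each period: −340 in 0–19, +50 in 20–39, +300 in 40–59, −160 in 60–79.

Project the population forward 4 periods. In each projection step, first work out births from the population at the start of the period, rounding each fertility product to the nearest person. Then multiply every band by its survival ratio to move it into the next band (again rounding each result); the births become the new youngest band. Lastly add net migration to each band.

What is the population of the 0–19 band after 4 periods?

14755

[period 1]
Births: 16400 × 0.494 = 8102, 7400 × 0.537 = 3974 — total 12076
20–39: 21300 × 0.966 = 20576
40–59: 16400 × 0.982 = 16105
60–79: 7400 × 0.96 = 7104
Net migration: 0–19 − 340 → 11736; 20–39 + 50 → 20626; 40–59 + 300 → 16405; 60–79 − 160 → 6944
Population now: 0–19=11736, 20–39=20626, 40–59=16405, 60–79=6944
[period 2]
Births: 20626 × 0.494 = 10189, 16405 × 0.537 = 8809 — total 18998
20–39: 11736 × 0.966 = 11337
40–59: 20626 × 0.982 = 20255
60–79: 16405 × 0.96 = 15749
Net migration: 0–19 − 340 → 18658; 20–39 + 50 → 11387; 40–59 + 300 → 20555; 60–79 − 160 → 15589
Population now: 0–19=18658, 20–39=11387, 40–59=20555, 60–79=15589
[period 3]
Births: 11387 × 0.494 = 5625, 20555 × 0.537 = 11038 — total 16663
20–39: 18658 × 0.966 = 18024
40–59: 11387 × 0.982 = 11182
60–79: 20555 × 0.96 = 19733
Net migration: 0–19 − 340 → 16323; 20–39 + 50 → 18074; 40–59 + 300 → 11482; 60–79 − 160 → 19573
Population now: 0–19=16323, 20–39=18074, 40–59=11482, 60–79=19573
[period 4]
Births: 18074 × 0.494 = 8929, 11482 × 0.537 = 6166 — total 15095
20–39: 16323 × 0.966 = 15768
40–59: 18074 × 0.982 = 17749
60–79: 11482 × 0.96 = 11023
Net migration: 0–19 − 340 → 14755; 20–39 + 50 → 15818; 40–59 + 300 → 18049; 60–79 − 160 → 10863
Population now: 0–19=14755, 20–39=15818, 40–59=18049, 60–79=10863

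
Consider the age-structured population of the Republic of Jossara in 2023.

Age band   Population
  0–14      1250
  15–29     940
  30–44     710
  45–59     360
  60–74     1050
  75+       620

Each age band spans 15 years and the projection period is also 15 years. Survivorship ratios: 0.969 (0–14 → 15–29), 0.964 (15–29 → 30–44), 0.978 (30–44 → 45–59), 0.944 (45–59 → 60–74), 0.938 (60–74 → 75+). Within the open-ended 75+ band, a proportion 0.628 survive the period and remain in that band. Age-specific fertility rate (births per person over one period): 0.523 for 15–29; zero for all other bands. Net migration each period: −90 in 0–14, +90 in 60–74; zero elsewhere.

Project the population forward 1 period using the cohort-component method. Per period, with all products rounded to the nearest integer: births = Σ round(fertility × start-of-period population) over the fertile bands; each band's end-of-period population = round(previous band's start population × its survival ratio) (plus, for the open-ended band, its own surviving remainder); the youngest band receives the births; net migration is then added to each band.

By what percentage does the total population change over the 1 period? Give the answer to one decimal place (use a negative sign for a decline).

1.8

Let band 1 be 0–14 through band 6 = 75+.
— Period 1 —
Births: 940 × 0.523 = 492
Band 2: 1250 × 0.969 = 1211
Band 3: 940 × 0.964 = 906
Band 4: 710 × 0.978 = 694
Band 5: 360 × 0.944 = 340
Band 6: 1050 × 0.938 + 620 × 0.628 = 985 + 389 = 1374
Net migration: Band 1 − 90 → 402; Band 5 + 90 → 430
Giving 402 / 1211 / 906 / 694 / 430 / 1374.
Total: 4930 → 5017; change = 87; percentage change = 1.8%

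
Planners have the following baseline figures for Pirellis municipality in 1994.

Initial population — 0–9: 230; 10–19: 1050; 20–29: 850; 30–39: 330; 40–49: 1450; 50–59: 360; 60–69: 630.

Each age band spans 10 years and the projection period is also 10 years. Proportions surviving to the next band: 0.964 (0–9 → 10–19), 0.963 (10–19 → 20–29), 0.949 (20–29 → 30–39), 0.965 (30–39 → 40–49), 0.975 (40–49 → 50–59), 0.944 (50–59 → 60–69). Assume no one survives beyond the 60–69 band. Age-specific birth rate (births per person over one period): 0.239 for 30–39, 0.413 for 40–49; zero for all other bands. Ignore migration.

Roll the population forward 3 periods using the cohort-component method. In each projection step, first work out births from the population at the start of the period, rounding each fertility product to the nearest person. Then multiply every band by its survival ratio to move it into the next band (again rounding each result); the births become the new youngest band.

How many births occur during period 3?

Period 1:
Births: 330 * 0.239 = 79  |  1450 * 0.413 = 599 — total 678
10–19: 230 * 0.964 = 222
20–29: 1050 * 0.963 = 1011
30–39: 850 * 0.949 = 807
40–49: 330 * 0.965 = 318
50–59: 1450 * 0.975 = 1414
60–69: 360 * 0.944 = 340
Giving 678 / 222 / 1011 / 807 / 318 / 1414 / 340.
Period 2:
Births: 807 * 0.239 = 193  |  318 * 0.413 = 131 — total 324
10–19: 678 * 0.964 = 654
20–29: 222 * 0.963 = 214
30–39: 1011 * 0.949 = 959
40–49: 807 * 0.965 = 779
50–59: 318 * 0.975 = 310
60–69: 1414 * 0.944 = 1335
Giving 324 / 654 / 214 / 959 / 779 / 310 / 1335.
Period 3:
Births: 959 * 0.239 = 229  |  779 * 0.413 = 322 — total 551
10–19: 324 * 0.964 = 312
20–29: 654 * 0.963 = 630
30–39: 214 * 0.949 = 203
40–49: 959 * 0.965 = 925
50–59: 779 * 0.975 = 760
60–69: 310 * 0.944 = 293
Giving 551 / 312 / 630 / 203 / 925 / 760 / 293.

551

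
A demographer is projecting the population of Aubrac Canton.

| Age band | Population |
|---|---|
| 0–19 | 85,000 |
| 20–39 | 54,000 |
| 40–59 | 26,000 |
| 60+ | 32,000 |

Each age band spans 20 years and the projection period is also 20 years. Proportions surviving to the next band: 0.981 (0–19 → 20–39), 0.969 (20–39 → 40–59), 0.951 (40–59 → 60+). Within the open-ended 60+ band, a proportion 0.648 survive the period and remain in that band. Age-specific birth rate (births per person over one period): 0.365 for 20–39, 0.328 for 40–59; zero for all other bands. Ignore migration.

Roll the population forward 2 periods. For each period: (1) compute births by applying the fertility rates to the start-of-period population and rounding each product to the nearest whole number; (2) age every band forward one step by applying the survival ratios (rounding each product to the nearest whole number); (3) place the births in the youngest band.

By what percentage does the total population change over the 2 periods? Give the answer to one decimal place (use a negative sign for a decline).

After projecting period 1:
Births: 54000 * 0.365 = 19710  |  26000 * 0.328 = 8528 → 28238
20–39: 85000 * 0.981 = 83385
40–59: 54000 * 0.969 = 52326
60+: 26000 * 0.951 + 32000 * 0.648 = 24726 + 20736 = 45462
Giving 28238 / 83385 / 52326 / 45462.
After projecting period 2:
Births: 83385 * 0.365 = 30436  |  52326 * 0.328 = 17163 → 47599
20–39: 28238 * 0.981 = 27701
40–59: 83385 * 0.969 = 80800
60+: 52326 * 0.951 + 45462 * 0.648 = 49762 + 29459 = 79221
Giving 47599 / 27701 / 80800 / 79221.
Total: 197000 → 235321; change = 38321; percentage change = 19.5%

19.5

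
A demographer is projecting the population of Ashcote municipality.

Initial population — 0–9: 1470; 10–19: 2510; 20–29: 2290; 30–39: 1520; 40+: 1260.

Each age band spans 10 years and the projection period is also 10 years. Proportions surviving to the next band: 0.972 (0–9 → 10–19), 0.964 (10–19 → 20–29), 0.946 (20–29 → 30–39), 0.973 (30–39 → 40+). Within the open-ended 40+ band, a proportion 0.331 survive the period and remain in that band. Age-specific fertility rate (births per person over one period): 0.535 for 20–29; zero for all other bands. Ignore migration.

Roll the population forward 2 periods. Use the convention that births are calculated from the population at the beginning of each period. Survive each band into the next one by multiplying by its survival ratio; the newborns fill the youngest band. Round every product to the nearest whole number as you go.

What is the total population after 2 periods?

(Groups numbered youngest = 1 to oldest = 5.)
— Period 1 —
Births: 2290 * 0.535 = 1225
Group 2: 1470 * 0.972 = 1429
Group 3: 2510 * 0.964 = 2420
Group 4: 2290 * 0.946 = 2166
Group 5: 1520 * 0.973 + 1260 * 0.331 = 1479 + 417 = 1896
→ [1225, 1429, 2420, 2166, 1896]
— Period 2 —
Births: 2420 * 0.535 = 1295
Group 2: 1225 * 0.972 = 1191
Group 3: 1429 * 0.964 = 1378
Group 4: 2420 * 0.946 = 2289
Group 5: 2166 * 0.973 + 1896 * 0.331 = 2108 + 628 = 2736
→ [1295, 1191, 1378, 2289, 2736]
Total after period 2: 1295 + 1191 + 1378 + 2289 + 2736 = 8889

8889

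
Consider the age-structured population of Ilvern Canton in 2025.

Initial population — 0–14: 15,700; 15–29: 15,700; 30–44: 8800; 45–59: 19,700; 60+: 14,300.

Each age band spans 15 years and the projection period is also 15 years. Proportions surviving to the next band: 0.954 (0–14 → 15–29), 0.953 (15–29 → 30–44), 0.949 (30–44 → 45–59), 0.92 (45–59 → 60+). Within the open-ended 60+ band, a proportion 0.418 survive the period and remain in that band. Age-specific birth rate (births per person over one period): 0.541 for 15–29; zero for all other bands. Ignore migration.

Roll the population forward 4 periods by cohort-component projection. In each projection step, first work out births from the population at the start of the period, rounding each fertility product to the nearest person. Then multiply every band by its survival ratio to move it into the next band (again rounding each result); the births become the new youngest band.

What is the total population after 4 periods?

— Period 1 —
Births: 15700 × 0.541 = 8494
15–29: 15700 × 0.954 = 14978
30–44: 15700 × 0.953 = 14962
45–59: 8800 × 0.949 = 8351
60+: 19700 × 0.92 + 14300 × 0.418 = 18124 + 5977 = 24101
→ [8494, 14978, 14962, 8351, 24101]
— Period 2 —
Births: 14978 × 0.541 = 8103
15–29: 8494 × 0.954 = 8103
30–44: 14978 × 0.953 = 14274
45–59: 14962 × 0.949 = 14199
60+: 8351 × 0.92 + 24101 × 0.418 = 7683 + 10074 = 17757
→ [8103, 8103, 14274, 14199, 17757]
— Period 3 —
Births: 8103 × 0.541 = 4384
15–29: 8103 × 0.954 = 7730
30–44: 8103 × 0.953 = 7722
45–59: 14274 × 0.949 = 13546
60+: 14199 × 0.92 + 17757 × 0.418 = 13063 + 7422 = 20485
→ [4384, 7730, 7722, 13546, 20485]
— Period 4 —
Births: 7730 × 0.541 = 4182
15–29: 4384 × 0.954 = 4182
30–44: 7730 × 0.953 = 7367
45–59: 7722 × 0.949 = 7328
60+: 13546 × 0.92 + 20485 × 0.418 = 12462 + 8563 = 21025
→ [4182, 4182, 7367, 7328, 21025]
Total after period 4: 4182 + 4182 + 7367 + 7328 + 21025 = 44084

44084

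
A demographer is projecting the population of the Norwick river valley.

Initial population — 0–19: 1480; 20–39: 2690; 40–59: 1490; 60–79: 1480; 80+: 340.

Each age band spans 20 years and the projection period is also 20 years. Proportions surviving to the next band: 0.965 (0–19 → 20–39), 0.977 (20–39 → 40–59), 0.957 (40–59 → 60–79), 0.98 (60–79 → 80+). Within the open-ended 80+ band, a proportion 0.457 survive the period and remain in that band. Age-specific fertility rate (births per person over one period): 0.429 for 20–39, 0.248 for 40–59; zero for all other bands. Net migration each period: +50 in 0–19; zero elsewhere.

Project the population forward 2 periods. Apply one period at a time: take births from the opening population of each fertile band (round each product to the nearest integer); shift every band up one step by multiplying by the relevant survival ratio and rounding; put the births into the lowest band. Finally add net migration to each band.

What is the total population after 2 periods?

Period 1.
Births: 2690 * 0.429 = 1154  |  1490 * 0.248 = 370 → 1524
20–39: 1480 * 0.965 = 1428
40–59: 2690 * 0.977 = 2628
60–79: 1490 * 0.957 = 1426
80+: 1480 * 0.98 + 340 * 0.457 = 1450 + 155 = 1605
Net migration: 0–19 + 50 → 1574
→ [1574, 1428, 2628, 1426, 1605]
Period 2.
Births: 1428 * 0.429 = 613  |  2628 * 0.248 = 652 → 1265
20–39: 1574 * 0.965 = 1519
40–59: 1428 * 0.977 = 1395
60–79: 2628 * 0.957 = 2515
80+: 1426 * 0.98 + 1605 * 0.457 = 1397 + 733 = 2130
Net migration: 0–19 + 50 → 1315
→ [1315, 1519, 1395, 2515, 2130]
Total after period 2: 1315 + 1519 + 1395 + 2515 + 2130 = 8874

8874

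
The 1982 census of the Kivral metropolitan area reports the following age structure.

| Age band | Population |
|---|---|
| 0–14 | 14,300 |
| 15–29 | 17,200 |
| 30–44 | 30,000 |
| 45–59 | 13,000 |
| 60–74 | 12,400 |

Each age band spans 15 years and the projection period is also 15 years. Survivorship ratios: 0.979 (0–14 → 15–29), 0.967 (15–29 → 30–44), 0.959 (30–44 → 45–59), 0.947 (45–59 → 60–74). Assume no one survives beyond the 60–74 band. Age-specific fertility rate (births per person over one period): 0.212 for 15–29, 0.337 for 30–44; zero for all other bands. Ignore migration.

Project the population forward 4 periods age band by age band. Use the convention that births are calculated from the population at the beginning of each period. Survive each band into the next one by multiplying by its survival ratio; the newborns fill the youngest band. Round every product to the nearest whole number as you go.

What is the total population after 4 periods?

Let band 1 be 0–14 through band 5 = 60–74.
— Period 1 —
Births: 17200 * 0.212 = 3646 ; 30000 * 0.337 = 10110 — total 13756
Band 2: 14300 * 0.979 = 14000
Band 3: 17200 * 0.967 = 16632
Band 4: 30000 * 0.959 = 28770
Band 5: 13000 * 0.947 = 12311
→ [13756, 14000, 16632, 28770, 12311]
— Period 2 —
Births: 14000 * 0.212 = 2968 ; 16632 * 0.337 = 5605 — total 8573
Band 2: 13756 * 0.979 = 13467
Band 3: 14000 * 0.967 = 13538
Band 4: 16632 * 0.959 = 15950
Band 5: 28770 * 0.947 = 27245
→ [8573, 13467, 13538, 15950, 27245]
— Period 3 —
Births: 13467 * 0.212 = 2855 ; 13538 * 0.337 = 4562 — total 7417
Band 2: 8573 * 0.979 = 8393
Band 3: 13467 * 0.967 = 13023
Band 4: 13538 * 0.959 = 12983
Band 5: 15950 * 0.947 = 15105
→ [7417, 8393, 13023, 12983, 15105]
— Period 4 —
Births: 8393 * 0.212 = 1779 ; 13023 * 0.337 = 4389 — total 6168
Band 2: 7417 * 0.979 = 7261
Band 3: 8393 * 0.967 = 8116
Band 4: 13023 * 0.959 = 12489
Band 5: 12983 * 0.947 = 12295
→ [6168, 7261, 8116, 12489, 12295]
Total after period 4: 6168 + 7261 + 8116 + 12489 + 12295 = 46329

46329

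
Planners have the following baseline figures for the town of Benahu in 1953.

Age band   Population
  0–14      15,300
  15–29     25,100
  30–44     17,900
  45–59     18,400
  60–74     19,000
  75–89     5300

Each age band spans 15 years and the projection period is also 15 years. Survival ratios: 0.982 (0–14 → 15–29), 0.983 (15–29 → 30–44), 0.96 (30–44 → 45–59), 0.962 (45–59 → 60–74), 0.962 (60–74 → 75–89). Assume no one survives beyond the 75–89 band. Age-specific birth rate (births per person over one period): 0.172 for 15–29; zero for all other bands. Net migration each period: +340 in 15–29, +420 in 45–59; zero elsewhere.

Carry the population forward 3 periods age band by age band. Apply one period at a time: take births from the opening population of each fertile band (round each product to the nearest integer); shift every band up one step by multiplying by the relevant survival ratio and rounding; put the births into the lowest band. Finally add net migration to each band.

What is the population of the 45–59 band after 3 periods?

Period 1:
Births: 25100 * 0.172 = 4317
15–29: 15300 * 0.982 = 15025
30–44: 25100 * 0.983 = 24673
45–59: 17900 * 0.96 = 17184
60–74: 18400 * 0.962 = 17701
75–89: 19000 * 0.962 = 18278
Net migration: 15–29 + 340 → 15365; 45–59 + 420 → 17604
End of period: [4317, 15365, 24673, 17604, 17701, 18278]
Period 2:
Births: 15365 * 0.172 = 2643
15–29: 4317 * 0.982 = 4239
30–44: 15365 * 0.983 = 15104
45–59: 24673 * 0.96 = 23686
60–74: 17604 * 0.962 = 16935
75–89: 17701 * 0.962 = 17028
Net migration: 15–29 + 340 → 4579; 45–59 + 420 → 24106
End of period: [2643, 4579, 15104, 24106, 16935, 17028]
Period 3:
Births: 4579 * 0.172 = 788
15–29: 2643 * 0.982 = 2595
30–44: 4579 * 0.983 = 4501
45–59: 15104 * 0.96 = 14500
60–74: 24106 * 0.962 = 23190
75–89: 16935 * 0.962 = 16291
Net migration: 15–29 + 340 → 2935; 45–59 + 420 → 14920
End of period: [788, 2935, 4501, 14920, 23190, 16291]

14920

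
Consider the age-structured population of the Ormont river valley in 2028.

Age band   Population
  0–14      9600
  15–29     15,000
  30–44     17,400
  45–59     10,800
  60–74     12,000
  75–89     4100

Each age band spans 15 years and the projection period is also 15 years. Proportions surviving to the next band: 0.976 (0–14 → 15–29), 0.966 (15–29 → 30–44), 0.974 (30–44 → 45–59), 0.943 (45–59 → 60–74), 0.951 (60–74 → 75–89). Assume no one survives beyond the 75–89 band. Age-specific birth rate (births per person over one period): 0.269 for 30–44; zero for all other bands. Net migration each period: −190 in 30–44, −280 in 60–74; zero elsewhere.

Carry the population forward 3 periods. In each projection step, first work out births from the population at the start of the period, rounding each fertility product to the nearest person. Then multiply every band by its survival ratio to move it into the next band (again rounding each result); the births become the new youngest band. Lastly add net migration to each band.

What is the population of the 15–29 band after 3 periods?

3755

Period 1:
Births: 17400 × 0.269 = 4681
15–29: 9600 × 0.976 = 9370
30–44: 15000 × 0.966 = 14490
45–59: 17400 × 0.974 = 16948
60–74: 10800 × 0.943 = 10184
75–89: 12000 × 0.951 = 11412
Net migration: 30–44 − 190 → 14300; 60–74 − 280 → 9904
End of period: [4681, 9370, 14300, 16948, 9904, 11412]
Period 2:
Births: 14300 × 0.269 = 3847
15–29: 4681 × 0.976 = 4569
30–44: 9370 × 0.966 = 9051
45–59: 14300 × 0.974 = 13928
60–74: 16948 × 0.943 = 15982
75–89: 9904 × 0.951 = 9419
Net migration: 30–44 − 190 → 8861; 60–74 − 280 → 15702
End of period: [3847, 4569, 8861, 13928, 15702, 9419]
Period 3:
Births: 8861 × 0.269 = 2384
15–29: 3847 × 0.976 = 3755
30–44: 4569 × 0.966 = 4414
45–59: 8861 × 0.974 = 8631
60–74: 13928 × 0.943 = 13134
75–89: 15702 × 0.951 = 14933
Net migration: 30–44 − 190 → 4224; 60–74 − 280 → 12854
End of period: [2384, 3755, 4224, 8631, 12854, 14933]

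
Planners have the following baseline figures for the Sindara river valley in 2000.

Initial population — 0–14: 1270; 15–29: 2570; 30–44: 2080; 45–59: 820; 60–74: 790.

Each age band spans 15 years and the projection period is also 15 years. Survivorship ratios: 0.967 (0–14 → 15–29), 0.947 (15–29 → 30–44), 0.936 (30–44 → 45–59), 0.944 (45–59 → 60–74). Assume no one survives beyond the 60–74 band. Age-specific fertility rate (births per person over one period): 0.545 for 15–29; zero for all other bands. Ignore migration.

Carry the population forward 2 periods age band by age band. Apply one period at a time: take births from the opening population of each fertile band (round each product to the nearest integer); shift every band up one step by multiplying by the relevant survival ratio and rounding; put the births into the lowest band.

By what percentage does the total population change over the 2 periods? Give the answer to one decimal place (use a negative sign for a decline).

Numbering the bands 1..5 from youngest to oldest:
Period 1:
Births: 2570 × 0.545 = 1401
Band 2: 1270 × 0.967 = 1228
Band 3: 2570 × 0.947 = 2434
Band 4: 2080 × 0.936 = 1947
Band 5: 820 × 0.944 = 774
Giving 1401 / 1228 / 2434 / 1947 / 774.
Period 2:
Births: 1228 × 0.545 = 669
Band 2: 1401 × 0.967 = 1355
Band 3: 1228 × 0.947 = 1163
Band 4: 2434 × 0.936 = 2278
Band 5: 1947 × 0.944 = 1838
Giving 669 / 1355 / 1163 / 2278 / 1838.
Total: 7530 → 7303; change = -227; percentage change = -3.0%

-3.0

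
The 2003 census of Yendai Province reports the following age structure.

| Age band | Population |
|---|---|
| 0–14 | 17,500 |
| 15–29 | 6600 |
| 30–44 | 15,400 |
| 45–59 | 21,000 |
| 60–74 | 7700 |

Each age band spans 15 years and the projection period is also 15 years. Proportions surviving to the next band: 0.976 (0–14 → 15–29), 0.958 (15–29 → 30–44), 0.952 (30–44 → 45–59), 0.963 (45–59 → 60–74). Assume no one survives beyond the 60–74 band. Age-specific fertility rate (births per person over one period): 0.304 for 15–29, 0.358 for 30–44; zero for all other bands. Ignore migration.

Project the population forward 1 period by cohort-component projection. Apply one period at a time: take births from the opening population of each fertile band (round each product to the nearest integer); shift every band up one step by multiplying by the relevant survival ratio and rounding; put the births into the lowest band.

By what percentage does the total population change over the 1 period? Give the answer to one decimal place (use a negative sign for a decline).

Call the bands 1 to 5, youngest first.
Period 1:
Births: 6600 * 0.304 = 2006, 15400 * 0.358 = 5513 → total 7519
Band 2: 17500 * 0.976 = 17080
Band 3: 6600 * 0.958 = 6323
Band 4: 15400 * 0.952 = 14661
Band 5: 21000 * 0.963 = 20223
Population now: 0–14=7519, 15–29=17080, 30–44=6323, 45–59=14661, 60–74=20223
Total: 68200 → 65806; change = -2394; percentage change = -3.5%

-3.5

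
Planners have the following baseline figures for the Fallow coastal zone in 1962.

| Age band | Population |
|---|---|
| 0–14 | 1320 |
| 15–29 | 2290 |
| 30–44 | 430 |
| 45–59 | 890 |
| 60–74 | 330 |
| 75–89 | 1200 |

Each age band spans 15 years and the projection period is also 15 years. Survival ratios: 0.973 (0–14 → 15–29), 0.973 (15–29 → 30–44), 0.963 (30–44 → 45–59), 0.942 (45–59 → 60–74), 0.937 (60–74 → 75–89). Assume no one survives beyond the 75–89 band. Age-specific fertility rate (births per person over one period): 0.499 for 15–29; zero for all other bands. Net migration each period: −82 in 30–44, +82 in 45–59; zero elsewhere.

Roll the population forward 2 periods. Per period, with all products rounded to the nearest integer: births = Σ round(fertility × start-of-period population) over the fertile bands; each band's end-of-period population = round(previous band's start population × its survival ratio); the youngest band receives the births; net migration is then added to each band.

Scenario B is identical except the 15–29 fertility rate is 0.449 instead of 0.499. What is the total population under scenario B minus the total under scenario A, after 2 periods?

Numbering the groups 1..6 from youngest to oldest:
Period 1:
Births: 2290 × 0.499 = 1143
Group 2: 1320 × 0.973 = 1284
Group 3: 2290 × 0.973 = 2228
Group 4: 430 × 0.963 = 414
Group 5: 890 × 0.942 = 838
Group 6: 330 × 0.937 = 309
Net migration: Group 3 − 82 → 2146; Group 4 + 82 → 496
→ [1143, 1284, 2146, 496, 838, 309]
Period 2:
Births: 1284 × 0.499 = 641
Group 2: 1143 × 0.973 = 1112
Group 3: 1284 × 0.973 = 1249
Group 4: 2146 × 0.963 = 2067
Group 5: 496 × 0.942 = 467
Group 6: 838 × 0.937 = 785
Net migration: Group 3 − 82 → 1167; Group 4 + 82 → 2149
→ [641, 1112, 1167, 2149, 467, 785]
Scenario A total after 2 periods: 6321
Scenario B projection —
Period 1:
Births: 2290 × 0.449 = 1028
Group 2: 1320 × 0.973 = 1284
Group 3: 2290 × 0.973 = 2228
Group 4: 430 × 0.963 = 414
Group 5: 890 × 0.942 = 838
Group 6: 330 × 0.937 = 309
Net migration: Group 3 − 82 → 2146; Group 4 + 82 → 496
→ [1028, 1284, 2146, 496, 838, 309]
Period 2:
Births: 1284 × 0.449 = 577
Group 2: 1028 × 0.973 = 1000
Group 3: 1284 × 0.973 = 1249
Group 4: 2146 × 0.963 = 2067
Group 5: 496 × 0.942 = 467
Group 6: 838 × 0.937 = 785
Net migration: Group 3 − 82 → 1167; Group 4 + 82 → 2149
→ [577, 1000, 1167, 2149, 467, 785]
Scenario B total after 2 periods: 6145
Difference B − A = 6145 − 6321 = -176

-176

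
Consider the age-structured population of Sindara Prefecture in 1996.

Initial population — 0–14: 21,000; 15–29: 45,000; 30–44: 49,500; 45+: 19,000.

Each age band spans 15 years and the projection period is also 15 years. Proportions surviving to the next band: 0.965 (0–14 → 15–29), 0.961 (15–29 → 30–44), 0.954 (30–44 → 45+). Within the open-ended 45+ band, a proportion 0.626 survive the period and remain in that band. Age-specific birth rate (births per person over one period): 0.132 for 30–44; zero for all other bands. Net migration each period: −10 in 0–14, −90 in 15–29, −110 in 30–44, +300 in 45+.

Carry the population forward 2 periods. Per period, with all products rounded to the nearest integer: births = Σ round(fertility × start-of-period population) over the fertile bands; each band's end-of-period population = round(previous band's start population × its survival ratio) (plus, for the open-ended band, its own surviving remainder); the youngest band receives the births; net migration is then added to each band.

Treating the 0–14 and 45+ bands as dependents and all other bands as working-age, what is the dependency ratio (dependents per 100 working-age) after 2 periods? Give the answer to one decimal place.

330.9

[period 1]
Births: 49500 * 0.132 = 6534
15–29: 21000 * 0.965 = 20265
30–44: 45000 * 0.961 = 43245
45+: 49500 * 0.954 + 19000 * 0.626 = 47223 + 11894 = 59117
Net migration: 0–14 − 10 → 6524; 15–29 − 90 → 20175; 30–44 − 110 → 43135; 45+ + 300 → 59417
→ [6524, 20175, 43135, 59417]
[period 2]
Births: 43135 * 0.132 = 5694
15–29: 6524 * 0.965 = 6296
30–44: 20175 * 0.961 = 19388
45+: 43135 * 0.954 + 59417 * 0.626 = 41151 + 37195 = 78346
Net migration: 0–14 − 10 → 5684; 15–29 − 90 → 6206; 30–44 − 110 → 19278; 45+ + 300 → 78646
→ [5684, 6206, 19278, 78646]
Dependents (band 0–14 + band 45+) = 5684 + 78646 = 84330; working-age = 25484; ratio = 84330/25484 × 100 = 330.9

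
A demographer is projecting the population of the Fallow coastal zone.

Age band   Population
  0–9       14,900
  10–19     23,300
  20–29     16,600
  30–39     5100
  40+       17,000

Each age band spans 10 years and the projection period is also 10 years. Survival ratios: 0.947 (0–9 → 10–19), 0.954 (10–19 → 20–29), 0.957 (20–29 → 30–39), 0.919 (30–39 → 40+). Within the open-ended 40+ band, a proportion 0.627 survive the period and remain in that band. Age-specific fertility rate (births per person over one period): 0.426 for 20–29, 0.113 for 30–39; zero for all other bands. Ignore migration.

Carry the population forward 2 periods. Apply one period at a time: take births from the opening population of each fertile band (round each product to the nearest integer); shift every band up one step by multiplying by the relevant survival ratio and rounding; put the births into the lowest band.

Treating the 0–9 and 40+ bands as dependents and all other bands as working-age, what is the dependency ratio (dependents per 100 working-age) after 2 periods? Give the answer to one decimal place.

84.5

— Period 1 —
Births: 16600 × 0.426 = 7072, 5100 × 0.113 = 576 → total 7648
10–19: 14900 × 0.947 = 14110
20–29: 23300 × 0.954 = 22228
30–39: 16600 × 0.957 = 15886
40+: 5100 × 0.919 + 17000 × 0.627 = 4687 + 10659 = 15346
→ [7648, 14110, 22228, 15886, 15346]
— Period 2 —
Births: 22228 × 0.426 = 9469, 15886 × 0.113 = 1795 → total 11264
10–19: 7648 × 0.947 = 7243
20–29: 14110 × 0.954 = 13461
30–39: 22228 × 0.957 = 21272
40+: 15886 × 0.919 + 15346 × 0.627 = 14599 + 9622 = 24221
→ [11264, 7243, 13461, 21272, 24221]
Dependents (band 0–9 + band 40+) = 11264 + 24221 = 35485; working-age = 41976; ratio = 35485/41976 × 100 = 84.5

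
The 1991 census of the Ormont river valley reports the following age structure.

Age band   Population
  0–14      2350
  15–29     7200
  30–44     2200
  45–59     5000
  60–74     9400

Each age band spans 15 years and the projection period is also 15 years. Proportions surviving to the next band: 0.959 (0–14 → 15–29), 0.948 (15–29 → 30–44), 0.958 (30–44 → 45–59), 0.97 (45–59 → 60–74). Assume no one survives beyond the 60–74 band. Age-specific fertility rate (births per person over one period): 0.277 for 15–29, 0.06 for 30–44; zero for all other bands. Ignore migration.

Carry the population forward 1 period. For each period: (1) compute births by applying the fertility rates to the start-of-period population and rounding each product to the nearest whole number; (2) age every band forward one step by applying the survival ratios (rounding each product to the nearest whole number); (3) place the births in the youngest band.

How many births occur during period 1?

2126

Period 1.
Births: 7200 * 0.277 = 1994  |  2200 * 0.06 = 132 → total 2126
15–29: 2350 * 0.959 = 2254
30–44: 7200 * 0.948 = 6826
45–59: 2200 * 0.958 = 2108
60–74: 5000 * 0.97 = 4850
End of period: [2126, 2254, 6826, 2108, 4850]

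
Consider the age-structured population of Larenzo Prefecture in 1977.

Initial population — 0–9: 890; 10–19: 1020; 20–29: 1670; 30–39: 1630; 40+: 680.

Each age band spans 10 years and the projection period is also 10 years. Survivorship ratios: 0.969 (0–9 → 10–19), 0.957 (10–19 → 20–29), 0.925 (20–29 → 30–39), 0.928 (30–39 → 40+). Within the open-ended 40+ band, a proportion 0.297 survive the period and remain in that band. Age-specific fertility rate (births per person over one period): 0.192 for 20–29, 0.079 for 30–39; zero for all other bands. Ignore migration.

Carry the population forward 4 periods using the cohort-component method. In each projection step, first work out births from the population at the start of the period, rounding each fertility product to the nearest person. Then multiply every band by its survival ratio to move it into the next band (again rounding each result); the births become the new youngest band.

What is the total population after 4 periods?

2162

Period 1:
Births: 1670 × 0.192 = 321  |  1630 × 0.079 = 129 ⇒ total 450
10–19: 890 × 0.969 = 862
20–29: 1020 × 0.957 = 976
30–39: 1670 × 0.925 = 1545
40+: 1630 × 0.928 + 680 × 0.297 = 1513 + 202 = 1715
→ [450, 862, 976, 1545, 1715]
Period 2:
Births: 976 × 0.192 = 187  |  1545 × 0.079 = 122 ⇒ total 309
10–19: 450 × 0.969 = 436
20–29: 862 × 0.957 = 825
30–39: 976 × 0.925 = 903
40+: 1545 × 0.928 + 1715 × 0.297 = 1434 + 509 = 1943
→ [309, 436, 825, 903, 1943]
Period 3:
Births: 825 × 0.192 = 158  |  903 × 0.079 = 71 ⇒ total 229
10–19: 309 × 0.969 = 299
20–29: 436 × 0.957 = 417
30–39: 825 × 0.925 = 763
40+: 903 × 0.928 + 1943 × 0.297 = 838 + 577 = 1415
→ [229, 299, 417, 763, 1415]
Period 4:
Births: 417 × 0.192 = 80  |  763 × 0.079 = 60 ⇒ total 140
10–19: 229 × 0.969 = 222
20–29: 299 × 0.957 = 286
30–39: 417 × 0.925 = 386
40+: 763 × 0.928 + 1415 × 0.297 = 708 + 420 = 1128
→ [140, 222, 286, 386, 1128]
Total after period 4: 140 + 222 + 286 + 386 + 1128 = 2162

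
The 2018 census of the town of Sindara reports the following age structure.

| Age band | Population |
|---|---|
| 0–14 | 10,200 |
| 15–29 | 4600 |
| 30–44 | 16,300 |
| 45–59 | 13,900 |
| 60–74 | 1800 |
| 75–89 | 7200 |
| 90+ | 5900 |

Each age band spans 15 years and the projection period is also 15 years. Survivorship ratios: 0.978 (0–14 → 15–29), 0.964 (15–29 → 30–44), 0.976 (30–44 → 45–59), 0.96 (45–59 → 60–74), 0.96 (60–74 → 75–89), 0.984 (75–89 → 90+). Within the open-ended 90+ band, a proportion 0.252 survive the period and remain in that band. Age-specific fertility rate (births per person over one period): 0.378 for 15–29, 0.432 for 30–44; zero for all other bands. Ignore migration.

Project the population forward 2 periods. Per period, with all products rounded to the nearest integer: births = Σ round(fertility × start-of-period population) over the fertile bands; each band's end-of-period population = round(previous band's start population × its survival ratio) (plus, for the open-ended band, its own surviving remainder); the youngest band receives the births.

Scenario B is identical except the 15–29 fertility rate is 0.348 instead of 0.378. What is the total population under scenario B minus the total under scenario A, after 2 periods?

-434

(Bands numbered youngest = 1 to oldest = 7.)
Period 1:
Births: 4600 × 0.378 = 1739  |  16300 × 0.432 = 7042 → 8781
Band 2: 10200 × 0.978 = 9976
Band 3: 4600 × 0.964 = 4434
Band 4: 16300 × 0.976 = 15909
Band 5: 13900 × 0.96 = 13344
Band 6: 1800 × 0.96 = 1728
Band 7: 7200 × 0.984 + 5900 × 0.252 = 7085 + 1487 = 8572
→ [8781, 9976, 4434, 15909, 13344, 1728, 8572]
Period 2:
Births: 9976 × 0.378 = 3771  |  4434 × 0.432 = 1915 → 5686
Band 2: 8781 × 0.978 = 8588
Band 3: 9976 × 0.964 = 9617
Band 4: 4434 × 0.976 = 4328
Band 5: 15909 × 0.96 = 15273
Band 6: 13344 × 0.96 = 12810
Band 7: 1728 × 0.984 + 8572 × 0.252 = 1700 + 2160 = 3860
→ [5686, 8588, 9617, 4328, 15273, 12810, 3860]
Scenario A total after 2 periods: 60162
Scenario B projection —
Period 1:
Births: 4600 × 0.348 = 1601  |  16300 × 0.432 = 7042 → 8643
Band 2: 10200 × 0.978 = 9976
Band 3: 4600 × 0.964 = 4434
Band 4: 16300 × 0.976 = 15909
Band 5: 13900 × 0.96 = 13344
Band 6: 1800 × 0.96 = 1728
Band 7: 7200 × 0.984 + 5900 × 0.252 = 7085 + 1487 = 8572
→ [8643, 9976, 4434, 15909, 13344, 1728, 8572]
Period 2:
Births: 9976 × 0.348 = 3472  |  4434 × 0.432 = 1915 → 5387
Band 2: 8643 × 0.978 = 8453
Band 3: 9976 × 0.964 = 9617
Band 4: 4434 × 0.976 = 4328
Band 5: 15909 × 0.96 = 15273
Band 6: 13344 × 0.96 = 12810
Band 7: 1728 × 0.984 + 8572 × 0.252 = 1700 + 2160 = 3860
→ [5387, 8453, 9617, 4328, 15273, 12810, 3860]
Scenario B total after 2 periods: 59728
Difference B − A = 59728 − 60162 = -434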